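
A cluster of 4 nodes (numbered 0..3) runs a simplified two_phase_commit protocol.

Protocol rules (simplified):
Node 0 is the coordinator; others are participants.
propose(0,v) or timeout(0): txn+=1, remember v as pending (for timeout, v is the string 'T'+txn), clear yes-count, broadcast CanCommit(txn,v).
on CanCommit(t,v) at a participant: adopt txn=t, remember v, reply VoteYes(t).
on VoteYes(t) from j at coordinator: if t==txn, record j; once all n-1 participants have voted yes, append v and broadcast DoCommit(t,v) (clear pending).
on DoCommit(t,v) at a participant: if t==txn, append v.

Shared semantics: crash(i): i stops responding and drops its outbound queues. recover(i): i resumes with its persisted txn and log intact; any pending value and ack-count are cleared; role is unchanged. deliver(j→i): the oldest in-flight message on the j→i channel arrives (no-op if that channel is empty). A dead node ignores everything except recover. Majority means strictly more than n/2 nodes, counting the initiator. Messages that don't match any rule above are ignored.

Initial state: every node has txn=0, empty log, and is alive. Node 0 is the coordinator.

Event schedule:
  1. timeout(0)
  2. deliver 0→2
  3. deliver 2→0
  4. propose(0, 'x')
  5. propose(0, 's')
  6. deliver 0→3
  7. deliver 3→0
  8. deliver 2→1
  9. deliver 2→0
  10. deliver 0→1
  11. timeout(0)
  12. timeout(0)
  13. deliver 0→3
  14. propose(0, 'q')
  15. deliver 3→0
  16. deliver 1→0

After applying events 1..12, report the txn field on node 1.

1

after 1 — timeout(0): n0:coor/t1/[-]
after 2 — deliver 0→2: n2:part/t1/[-]
after 3 — deliver 2→0: ·
after 4 — propose(0,'x'): n0:coor/t2/[-]
after 5 — propose(0,'s'): n0:coor/t3/[-]
after 6 — deliver 0→3: n3:part/t1/[-]
after 7 — deliver 3→0: ·
after 8 — deliver 2→1: ·
after 9 — deliver 2→0: ·
after 10 — deliver 0→1: n1:part/t1/[-]
after 11 — timeout(0): n0:coor/t4/[-]
after 12 — timeout(0): n0:coor/t5/[-]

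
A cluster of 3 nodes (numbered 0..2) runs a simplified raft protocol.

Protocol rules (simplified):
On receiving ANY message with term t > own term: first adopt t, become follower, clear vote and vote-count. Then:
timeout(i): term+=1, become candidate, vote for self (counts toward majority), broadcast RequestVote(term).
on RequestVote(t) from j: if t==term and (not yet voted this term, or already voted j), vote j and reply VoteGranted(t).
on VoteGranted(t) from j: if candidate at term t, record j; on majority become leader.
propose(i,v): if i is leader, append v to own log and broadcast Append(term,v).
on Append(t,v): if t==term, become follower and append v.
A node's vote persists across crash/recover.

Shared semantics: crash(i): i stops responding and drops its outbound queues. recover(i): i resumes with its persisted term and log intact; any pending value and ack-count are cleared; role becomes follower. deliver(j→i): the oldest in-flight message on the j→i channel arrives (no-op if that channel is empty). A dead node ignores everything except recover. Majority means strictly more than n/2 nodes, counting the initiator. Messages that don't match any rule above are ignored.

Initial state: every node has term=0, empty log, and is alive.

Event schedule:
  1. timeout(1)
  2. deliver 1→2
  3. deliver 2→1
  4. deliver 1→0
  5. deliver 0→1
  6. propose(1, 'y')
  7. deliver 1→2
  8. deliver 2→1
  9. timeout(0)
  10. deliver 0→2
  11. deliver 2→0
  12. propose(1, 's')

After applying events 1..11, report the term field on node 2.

2

1. timeout(1):  <1:cand t1 ->
2. deliver 1→2:  <2:foll t1 ->
3. deliver 2→1:  <1:lead t1 ->
4. deliver 1→0:  <0:foll t1 ->
5. deliver 0→1:  nop
6. propose(1,'y'):  <1:lead t1 y>
7. deliver 1→2:  <2:foll t1 y>
8. deliver 2→1:  nop
9. timeout(0):  <0:cand t2 ->
10. deliver 0→2:  <2:foll t2 y>
11. deliver 2→0:  <0:lead t2 ->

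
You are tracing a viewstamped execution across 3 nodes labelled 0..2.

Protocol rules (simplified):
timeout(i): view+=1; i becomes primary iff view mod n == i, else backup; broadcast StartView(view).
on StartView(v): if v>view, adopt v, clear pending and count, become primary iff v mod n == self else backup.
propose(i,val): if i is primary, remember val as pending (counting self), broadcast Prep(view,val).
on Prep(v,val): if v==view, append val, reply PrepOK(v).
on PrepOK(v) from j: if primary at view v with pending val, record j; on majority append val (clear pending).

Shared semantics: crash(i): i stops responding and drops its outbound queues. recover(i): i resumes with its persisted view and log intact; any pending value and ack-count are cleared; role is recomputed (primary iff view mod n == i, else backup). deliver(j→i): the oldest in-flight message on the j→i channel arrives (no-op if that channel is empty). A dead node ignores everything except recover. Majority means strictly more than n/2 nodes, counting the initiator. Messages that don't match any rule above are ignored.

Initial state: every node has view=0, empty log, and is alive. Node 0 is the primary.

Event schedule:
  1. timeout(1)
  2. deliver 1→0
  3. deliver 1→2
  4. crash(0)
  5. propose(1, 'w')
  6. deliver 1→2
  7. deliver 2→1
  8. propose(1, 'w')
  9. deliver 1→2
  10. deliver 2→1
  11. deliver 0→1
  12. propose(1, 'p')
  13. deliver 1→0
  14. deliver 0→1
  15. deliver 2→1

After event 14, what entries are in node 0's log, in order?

empty

step 1 timeout(1): 1={prim,v=1,log=-}
step 2 deliver 1→0: 0={back,v=1,log=-}
step 3 deliver 1→2: 2={back,v=1,log=-}
step 4 crash(0): 0={✗back,v=1,log=-}
step 5 propose(1,'w'): —
step 6 deliver 1→2: 2={back,v=1,log=w}
step 7 deliver 2→1: 1={prim,v=1,log=w}
step 8 propose(1,'w'): —
step 9 deliver 1→2: 2={back,v=1,log=w,w}
step 10 deliver 2→1: 1={prim,v=1,log=w,w}
step 11 deliver 0→1: —
step 12 propose(1,'p'): —
step 13 deliver 1→0: —
step 14 deliver 0→1: —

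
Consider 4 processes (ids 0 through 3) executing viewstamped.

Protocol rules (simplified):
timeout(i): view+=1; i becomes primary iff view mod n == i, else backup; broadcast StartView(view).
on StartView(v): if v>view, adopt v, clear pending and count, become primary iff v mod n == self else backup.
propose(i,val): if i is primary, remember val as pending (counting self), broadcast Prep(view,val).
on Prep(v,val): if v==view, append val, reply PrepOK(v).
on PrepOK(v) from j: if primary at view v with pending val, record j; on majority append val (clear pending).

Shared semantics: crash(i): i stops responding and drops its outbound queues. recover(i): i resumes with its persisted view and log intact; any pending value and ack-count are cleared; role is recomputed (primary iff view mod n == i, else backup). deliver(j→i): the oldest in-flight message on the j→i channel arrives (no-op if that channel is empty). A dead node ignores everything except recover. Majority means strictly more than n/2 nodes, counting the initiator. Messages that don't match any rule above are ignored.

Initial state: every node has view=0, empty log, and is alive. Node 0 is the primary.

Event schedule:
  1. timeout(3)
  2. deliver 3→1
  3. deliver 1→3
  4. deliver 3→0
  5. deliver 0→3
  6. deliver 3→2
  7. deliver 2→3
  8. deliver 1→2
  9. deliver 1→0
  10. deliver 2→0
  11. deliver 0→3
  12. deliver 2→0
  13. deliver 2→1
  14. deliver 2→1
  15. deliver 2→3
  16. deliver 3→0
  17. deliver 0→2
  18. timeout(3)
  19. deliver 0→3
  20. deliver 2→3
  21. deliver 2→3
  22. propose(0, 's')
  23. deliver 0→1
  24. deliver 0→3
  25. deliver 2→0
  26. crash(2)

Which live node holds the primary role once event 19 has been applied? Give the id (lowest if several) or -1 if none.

[1] timeout(3) → N3(back v1 [-])
[2] deliver 3→1 → N1(prim v1 [-])
[3] deliver 1→3 → ∅
[4] deliver 3→0 → N0(back v1 [-])
[5] deliver 0→3 → ∅
[6] deliver 3→2 → N2(back v1 [-])
[7] deliver 2→3 → ∅
[8] deliver 1→2 → ∅
[9] deliver 1→0 → ∅
[10] deliver 2→0 → ∅
[11] deliver 0→3 → ∅
[12] deliver 2→0 → ∅
[13] deliver 2→1 → ∅
[14] deliver 2→1 → ∅
[15] deliver 2→3 → ∅
[16] deliver 3→0 → ∅
[17] deliver 0→2 → ∅
[18] timeout(3) → N3(back v2 [-])
[19] deliver 0→3 → ∅

1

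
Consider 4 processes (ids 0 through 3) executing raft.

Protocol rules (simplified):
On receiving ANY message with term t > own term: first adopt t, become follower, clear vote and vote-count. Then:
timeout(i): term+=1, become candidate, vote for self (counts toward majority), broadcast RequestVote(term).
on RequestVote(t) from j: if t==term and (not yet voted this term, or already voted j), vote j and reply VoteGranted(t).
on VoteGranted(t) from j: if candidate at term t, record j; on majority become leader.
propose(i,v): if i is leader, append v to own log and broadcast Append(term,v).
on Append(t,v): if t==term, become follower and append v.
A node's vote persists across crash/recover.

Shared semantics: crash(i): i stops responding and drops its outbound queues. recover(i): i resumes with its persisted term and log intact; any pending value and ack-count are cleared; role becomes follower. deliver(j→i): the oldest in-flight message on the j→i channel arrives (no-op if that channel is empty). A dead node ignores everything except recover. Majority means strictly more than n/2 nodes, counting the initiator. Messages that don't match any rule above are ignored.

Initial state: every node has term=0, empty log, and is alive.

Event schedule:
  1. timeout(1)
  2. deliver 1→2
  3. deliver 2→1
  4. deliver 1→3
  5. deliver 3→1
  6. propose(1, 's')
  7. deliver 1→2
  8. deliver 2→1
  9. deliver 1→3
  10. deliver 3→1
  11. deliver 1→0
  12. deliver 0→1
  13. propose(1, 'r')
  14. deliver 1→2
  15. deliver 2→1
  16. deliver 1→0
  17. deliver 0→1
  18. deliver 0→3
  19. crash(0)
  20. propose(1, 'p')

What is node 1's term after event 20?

e1 timeout(1): 1[cand,t=1,-]
e2 deliver 1→2: 2[foll,t=1,-]
e3 deliver 2→1: ·
e4 deliver 1→3: 3[foll,t=1,-]
e5 deliver 3→1: 1[lead,t=1,-]
e6 propose(1,'s'): 1[lead,t=1,s]
e7 deliver 1→2: 2[foll,t=1,s]
e8 deliver 2→1: ·
e9 deliver 1→3: 3[foll,t=1,s]
e10 deliver 3→1: ·
e11 deliver 1→0: 0[foll,t=1,-]
e12 deliver 0→1: ·
e13 propose(1,'r'): 1[lead,t=1,s,r]
e14 deliver 1→2: 2[foll,t=1,s,r]
e15 deliver 2→1: ·
e16 deliver 1→0: 0[foll,t=1,s]
e17 deliver 0→1: ·
e18 deliver 0→3: ·
e19 crash(0): 0[✗foll,t=1,s]
e20 propose(1,'p'): 1[lead,t=1,s,r,p]

1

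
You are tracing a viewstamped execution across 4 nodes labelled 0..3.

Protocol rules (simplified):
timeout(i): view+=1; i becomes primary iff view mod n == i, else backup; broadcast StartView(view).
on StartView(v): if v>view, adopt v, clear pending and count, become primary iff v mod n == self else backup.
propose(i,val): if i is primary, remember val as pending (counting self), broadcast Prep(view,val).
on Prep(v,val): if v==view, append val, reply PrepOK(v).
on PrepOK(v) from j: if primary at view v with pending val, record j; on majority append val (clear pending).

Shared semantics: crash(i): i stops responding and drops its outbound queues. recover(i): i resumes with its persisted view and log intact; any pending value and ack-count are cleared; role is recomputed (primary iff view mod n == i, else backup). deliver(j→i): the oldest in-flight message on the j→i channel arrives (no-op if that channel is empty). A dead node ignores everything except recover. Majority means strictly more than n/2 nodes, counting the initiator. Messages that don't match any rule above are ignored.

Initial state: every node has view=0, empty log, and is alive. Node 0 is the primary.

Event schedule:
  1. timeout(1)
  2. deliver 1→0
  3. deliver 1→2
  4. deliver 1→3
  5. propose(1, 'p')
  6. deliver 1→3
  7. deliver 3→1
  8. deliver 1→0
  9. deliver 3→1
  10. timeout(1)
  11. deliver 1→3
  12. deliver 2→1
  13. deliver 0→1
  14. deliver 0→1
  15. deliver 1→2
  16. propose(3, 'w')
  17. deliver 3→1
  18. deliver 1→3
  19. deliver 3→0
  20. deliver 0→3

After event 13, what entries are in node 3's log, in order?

after 1 — timeout(1): n1:prim/v1/[-]
after 2 — deliver 1→0: n0:back/v1/[-]
after 3 — deliver 1→2: n2:back/v1/[-]
after 4 — deliver 1→3: n3:back/v1/[-]
after 5 — propose(1,'p'): ·
after 6 — deliver 1→3: n3:back/v1/[p]
after 7 — deliver 3→1: ·
after 8 — deliver 1→0: n0:back/v1/[p]
after 9 — deliver 3→1: ·
after 10 — timeout(1): n1:back/v2/[-]
after 11 — deliver 1→3: n3:back/v2/[p]
after 12 — deliver 2→1: ·
after 13 — deliver 0→1: ·

p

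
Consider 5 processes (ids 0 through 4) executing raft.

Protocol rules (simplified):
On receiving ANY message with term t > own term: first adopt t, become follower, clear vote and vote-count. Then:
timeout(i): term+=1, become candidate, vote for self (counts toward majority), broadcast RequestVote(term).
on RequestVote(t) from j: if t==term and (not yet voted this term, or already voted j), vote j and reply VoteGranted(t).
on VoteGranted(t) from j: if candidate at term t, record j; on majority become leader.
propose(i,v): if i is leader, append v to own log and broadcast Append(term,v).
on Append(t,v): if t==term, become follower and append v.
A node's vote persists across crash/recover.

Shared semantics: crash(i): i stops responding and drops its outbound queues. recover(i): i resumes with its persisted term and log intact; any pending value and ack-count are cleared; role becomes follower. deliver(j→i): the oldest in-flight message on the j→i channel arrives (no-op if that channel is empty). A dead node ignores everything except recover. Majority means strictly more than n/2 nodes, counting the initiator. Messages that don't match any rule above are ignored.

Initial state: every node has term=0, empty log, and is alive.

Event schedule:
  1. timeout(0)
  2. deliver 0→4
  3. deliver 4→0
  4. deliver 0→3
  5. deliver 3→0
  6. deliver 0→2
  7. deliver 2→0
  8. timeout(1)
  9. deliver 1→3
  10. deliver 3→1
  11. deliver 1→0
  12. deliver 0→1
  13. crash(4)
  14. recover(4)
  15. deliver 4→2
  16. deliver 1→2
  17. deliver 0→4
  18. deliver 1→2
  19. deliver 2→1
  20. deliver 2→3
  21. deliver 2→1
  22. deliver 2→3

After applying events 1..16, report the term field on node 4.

1. timeout(0):  <0:cand t1 ->
2. deliver 0→4:  <4:foll t1 ->
3. deliver 4→0:  nop
4. deliver 0→3:  <3:foll t1 ->
5. deliver 3→0:  <0:lead t1 ->
6. deliver 0→2:  <2:foll t1 ->
7. deliver 2→0:  nop
8. timeout(1):  <1:cand t1 ->
9. deliver 1→3:  nop
10. deliver 3→1:  nop
11. deliver 1→0:  nop
12. deliver 0→1:  nop
13. crash(4):  <4:✗foll t1 ->
14. recover(4):  <4:foll t1 ->
15. deliver 4→2:  nop
16. deliver 1→2:  nop

1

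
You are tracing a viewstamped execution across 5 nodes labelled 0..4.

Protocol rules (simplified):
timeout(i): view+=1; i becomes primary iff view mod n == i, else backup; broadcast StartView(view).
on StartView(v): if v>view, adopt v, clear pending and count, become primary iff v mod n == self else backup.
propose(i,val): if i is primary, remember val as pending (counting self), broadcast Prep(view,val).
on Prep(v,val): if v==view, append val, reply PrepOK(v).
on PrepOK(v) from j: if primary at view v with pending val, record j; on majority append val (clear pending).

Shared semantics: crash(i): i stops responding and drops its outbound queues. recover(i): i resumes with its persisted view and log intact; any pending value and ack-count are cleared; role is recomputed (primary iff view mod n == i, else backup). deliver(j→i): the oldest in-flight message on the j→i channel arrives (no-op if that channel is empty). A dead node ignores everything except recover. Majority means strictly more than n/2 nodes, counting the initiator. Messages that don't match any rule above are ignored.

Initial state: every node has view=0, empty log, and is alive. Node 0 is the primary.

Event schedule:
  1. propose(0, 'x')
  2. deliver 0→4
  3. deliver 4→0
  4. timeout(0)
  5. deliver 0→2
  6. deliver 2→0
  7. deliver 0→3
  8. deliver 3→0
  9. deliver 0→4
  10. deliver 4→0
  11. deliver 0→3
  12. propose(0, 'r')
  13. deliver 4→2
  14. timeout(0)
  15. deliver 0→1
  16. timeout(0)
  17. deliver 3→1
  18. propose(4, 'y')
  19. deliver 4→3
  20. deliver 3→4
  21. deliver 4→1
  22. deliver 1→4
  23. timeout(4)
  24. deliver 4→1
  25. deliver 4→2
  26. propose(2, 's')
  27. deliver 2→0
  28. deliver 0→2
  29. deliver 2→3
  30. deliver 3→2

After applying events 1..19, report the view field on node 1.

0

after 1 — propose(0,'x'): ·
after 2 — deliver 0→4: n4:back/v0/[x]
after 3 — deliver 4→0: ·
after 4 — timeout(0): n0:back/v1/[-]
after 5 — deliver 0→2: n2:back/v0/[x]
after 6 — deliver 2→0: ·
after 7 — deliver 0→3: n3:back/v0/[x]
after 8 — deliver 3→0: ·
after 9 — deliver 0→4: n4:back/v1/[x]
after 10 — deliver 4→0: ·
after 11 — deliver 0→3: n3:back/v1/[x]
after 12 — propose(0,'r'): ·
after 13 — deliver 4→2: ·
after 14 — timeout(0): n0:back/v2/[-]
after 15 — deliver 0→1: n1:back/v0/[x]
after 16 — timeout(0): n0:back/v3/[-]
after 17 — deliver 3→1: ·
after 18 — propose(4,'y'): ·
after 19 — deliver 4→3: ·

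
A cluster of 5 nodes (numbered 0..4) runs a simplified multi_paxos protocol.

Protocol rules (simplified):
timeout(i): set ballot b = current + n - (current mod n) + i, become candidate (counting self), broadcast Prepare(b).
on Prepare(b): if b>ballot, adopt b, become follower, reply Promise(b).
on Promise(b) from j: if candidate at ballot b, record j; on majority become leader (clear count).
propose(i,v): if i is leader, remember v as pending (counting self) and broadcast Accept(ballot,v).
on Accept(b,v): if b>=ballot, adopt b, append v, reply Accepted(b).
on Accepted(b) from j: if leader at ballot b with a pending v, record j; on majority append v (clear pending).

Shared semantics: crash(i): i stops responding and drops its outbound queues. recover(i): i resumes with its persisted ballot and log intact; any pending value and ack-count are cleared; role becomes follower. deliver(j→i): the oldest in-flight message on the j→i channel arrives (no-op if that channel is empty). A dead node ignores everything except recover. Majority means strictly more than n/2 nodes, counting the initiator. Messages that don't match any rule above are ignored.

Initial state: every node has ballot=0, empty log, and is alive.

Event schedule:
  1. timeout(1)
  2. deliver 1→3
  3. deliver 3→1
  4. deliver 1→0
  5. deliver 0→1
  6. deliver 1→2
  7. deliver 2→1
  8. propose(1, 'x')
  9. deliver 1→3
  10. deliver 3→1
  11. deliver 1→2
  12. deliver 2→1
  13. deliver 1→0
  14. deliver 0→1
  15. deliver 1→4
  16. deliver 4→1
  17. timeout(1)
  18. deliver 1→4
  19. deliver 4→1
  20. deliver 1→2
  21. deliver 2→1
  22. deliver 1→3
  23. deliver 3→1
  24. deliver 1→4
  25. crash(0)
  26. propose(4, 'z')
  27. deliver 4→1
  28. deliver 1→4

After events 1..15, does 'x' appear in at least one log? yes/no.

e1 timeout(1): 1[cand,b=6,-]
e2 deliver 1→3: 3[foll,b=6,-]
e3 deliver 3→1: ·
e4 deliver 1→0: 0[foll,b=6,-]
e5 deliver 0→1: 1[lead,b=6,-]
e6 deliver 1→2: 2[foll,b=6,-]
e7 deliver 2→1: ·
e8 propose(1,'x'): ·
e9 deliver 1→3: 3[foll,b=6,x]
e10 deliver 3→1: ·
e11 deliver 1→2: 2[foll,b=6,x]
e12 deliver 2→1: 1[lead,b=6,x]
e13 deliver 1→0: 0[foll,b=6,x]
e14 deliver 0→1: ·
e15 deliver 1→4: 4[foll,b=6,-]

yes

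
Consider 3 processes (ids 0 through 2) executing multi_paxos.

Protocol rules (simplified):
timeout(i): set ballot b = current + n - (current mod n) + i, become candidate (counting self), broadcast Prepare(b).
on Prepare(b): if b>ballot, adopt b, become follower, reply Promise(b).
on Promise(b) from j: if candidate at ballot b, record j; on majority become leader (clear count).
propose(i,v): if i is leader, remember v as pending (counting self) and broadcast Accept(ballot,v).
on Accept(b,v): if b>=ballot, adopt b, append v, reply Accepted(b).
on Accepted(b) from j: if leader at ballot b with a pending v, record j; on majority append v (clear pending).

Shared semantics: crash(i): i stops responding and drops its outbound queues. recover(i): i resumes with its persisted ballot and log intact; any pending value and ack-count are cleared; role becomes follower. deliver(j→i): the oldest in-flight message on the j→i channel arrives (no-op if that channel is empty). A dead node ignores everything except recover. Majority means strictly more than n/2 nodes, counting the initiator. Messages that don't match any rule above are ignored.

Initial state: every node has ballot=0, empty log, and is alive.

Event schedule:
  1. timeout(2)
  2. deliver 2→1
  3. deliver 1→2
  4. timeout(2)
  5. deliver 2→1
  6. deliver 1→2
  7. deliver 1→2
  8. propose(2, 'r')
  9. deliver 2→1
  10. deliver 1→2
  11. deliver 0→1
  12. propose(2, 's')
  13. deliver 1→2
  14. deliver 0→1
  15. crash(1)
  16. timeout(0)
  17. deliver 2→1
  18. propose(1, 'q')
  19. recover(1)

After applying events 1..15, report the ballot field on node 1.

8

1. timeout(2):  <2:cand b5 ->
2. deliver 2→1:  <1:foll b5 ->
3. deliver 1→2:  <2:lead b5 ->
4. timeout(2):  <2:cand b8 ->
5. deliver 2→1:  <1:foll b8 ->
6. deliver 1→2:  <2:lead b8 ->
7. deliver 1→2:  nop
8. propose(2,'r'):  nop
9. deliver 2→1:  <1:foll b8 r>
10. deliver 1→2:  <2:lead b8 r>
11. deliver 0→1:  nop
12. propose(2,'s'):  nop
13. deliver 1→2:  nop
14. deliver 0→1:  nop
15. crash(1):  <1:✗foll b8 r>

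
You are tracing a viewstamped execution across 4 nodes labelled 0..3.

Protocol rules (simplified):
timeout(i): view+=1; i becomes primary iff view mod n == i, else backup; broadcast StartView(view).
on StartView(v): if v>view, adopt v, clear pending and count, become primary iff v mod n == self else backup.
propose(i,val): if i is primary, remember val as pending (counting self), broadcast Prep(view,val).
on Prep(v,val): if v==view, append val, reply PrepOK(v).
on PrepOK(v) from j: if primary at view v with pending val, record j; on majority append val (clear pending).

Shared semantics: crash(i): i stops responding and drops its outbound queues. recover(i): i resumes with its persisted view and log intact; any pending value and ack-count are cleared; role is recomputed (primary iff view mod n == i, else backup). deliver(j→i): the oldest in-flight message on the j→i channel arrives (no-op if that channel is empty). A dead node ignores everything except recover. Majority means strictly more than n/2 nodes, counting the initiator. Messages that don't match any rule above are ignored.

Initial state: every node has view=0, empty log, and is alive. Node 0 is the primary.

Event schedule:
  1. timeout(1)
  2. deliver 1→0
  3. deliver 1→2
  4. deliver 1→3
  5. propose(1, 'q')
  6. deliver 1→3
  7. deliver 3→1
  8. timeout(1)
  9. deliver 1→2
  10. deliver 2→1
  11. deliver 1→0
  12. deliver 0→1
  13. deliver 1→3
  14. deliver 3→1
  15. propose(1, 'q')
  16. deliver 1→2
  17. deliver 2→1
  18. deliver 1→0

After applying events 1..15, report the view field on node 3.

2

[1] timeout(1) → N1(prim v1 [-])
[2] deliver 1→0 → N0(back v1 [-])
[3] deliver 1→2 → N2(back v1 [-])
[4] deliver 1→3 → N3(back v1 [-])
[5] propose(1,'q') → ∅
[6] deliver 1→3 → N3(back v1 [q])
[7] deliver 3→1 → ∅
[8] timeout(1) → N1(back v2 [-])
[9] deliver 1→2 → N2(back v1 [q])
[10] deliver 2→1 → ∅
[11] deliver 1→0 → N0(back v1 [q])
[12] deliver 0→1 → ∅
[13] deliver 1→3 → N3(back v2 [q])
[14] deliver 3→1 → ∅
[15] propose(1,'q') → ∅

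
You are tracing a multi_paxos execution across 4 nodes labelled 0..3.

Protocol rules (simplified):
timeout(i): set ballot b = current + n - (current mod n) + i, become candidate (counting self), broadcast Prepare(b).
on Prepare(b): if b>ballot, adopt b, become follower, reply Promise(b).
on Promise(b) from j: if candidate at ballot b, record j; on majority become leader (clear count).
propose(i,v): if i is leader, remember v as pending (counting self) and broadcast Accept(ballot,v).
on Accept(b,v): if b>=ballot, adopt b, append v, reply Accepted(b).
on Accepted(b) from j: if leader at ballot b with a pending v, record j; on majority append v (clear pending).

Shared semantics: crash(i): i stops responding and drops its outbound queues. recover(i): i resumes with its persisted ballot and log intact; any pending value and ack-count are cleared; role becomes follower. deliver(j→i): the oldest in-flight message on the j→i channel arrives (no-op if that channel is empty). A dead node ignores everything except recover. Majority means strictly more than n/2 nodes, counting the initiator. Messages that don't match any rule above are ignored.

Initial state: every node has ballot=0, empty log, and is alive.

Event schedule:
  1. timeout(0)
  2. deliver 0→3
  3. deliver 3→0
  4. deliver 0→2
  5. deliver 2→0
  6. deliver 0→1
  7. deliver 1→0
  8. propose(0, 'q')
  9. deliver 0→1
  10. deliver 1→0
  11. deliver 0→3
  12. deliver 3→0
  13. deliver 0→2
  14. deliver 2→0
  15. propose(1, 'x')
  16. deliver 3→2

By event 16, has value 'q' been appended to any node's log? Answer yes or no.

1. timeout(0):  <0:cand b4 ->
2. deliver 0→3:  <3:foll b4 ->
3. deliver 3→0:  nop
4. deliver 0→2:  <2:foll b4 ->
5. deliver 2→0:  <0:lead b4 ->
6. deliver 0→1:  <1:foll b4 ->
7. deliver 1→0:  nop
8. propose(0,'q'):  nop
9. deliver 0→1:  <1:foll b4 q>
10. deliver 1→0:  nop
11. deliver 0→3:  <3:foll b4 q>
12. deliver 3→0:  <0:lead b4 q>
13. deliver 0→2:  <2:foll b4 q>
14. deliver 2→0:  nop
15. propose(1,'x'):  nop
16. deliver 3→2:  nop

yes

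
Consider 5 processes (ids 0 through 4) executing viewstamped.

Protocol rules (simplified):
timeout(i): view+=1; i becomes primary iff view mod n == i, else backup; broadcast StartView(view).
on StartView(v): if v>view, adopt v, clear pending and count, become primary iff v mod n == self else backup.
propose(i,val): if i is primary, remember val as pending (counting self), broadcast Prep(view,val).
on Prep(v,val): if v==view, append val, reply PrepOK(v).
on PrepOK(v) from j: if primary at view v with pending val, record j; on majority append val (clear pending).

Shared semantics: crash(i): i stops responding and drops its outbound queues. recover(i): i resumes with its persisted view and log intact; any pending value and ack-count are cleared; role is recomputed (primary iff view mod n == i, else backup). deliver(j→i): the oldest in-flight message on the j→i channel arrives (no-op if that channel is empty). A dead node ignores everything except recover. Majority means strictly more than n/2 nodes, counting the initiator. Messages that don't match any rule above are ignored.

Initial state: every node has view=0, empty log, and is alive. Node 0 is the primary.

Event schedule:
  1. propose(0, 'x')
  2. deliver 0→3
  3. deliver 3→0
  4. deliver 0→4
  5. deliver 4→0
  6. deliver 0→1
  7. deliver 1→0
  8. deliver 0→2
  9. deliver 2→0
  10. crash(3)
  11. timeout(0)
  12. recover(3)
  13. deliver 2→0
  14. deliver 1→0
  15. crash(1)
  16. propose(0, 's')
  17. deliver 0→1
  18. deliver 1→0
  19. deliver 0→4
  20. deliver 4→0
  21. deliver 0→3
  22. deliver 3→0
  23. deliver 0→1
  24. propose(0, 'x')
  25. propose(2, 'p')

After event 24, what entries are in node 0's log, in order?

x

step 1 propose(0,'x'): —
step 2 deliver 0→3: 3={back,v=0,log=x}
step 3 deliver 3→0: —
step 4 deliver 0→4: 4={back,v=0,log=x}
step 5 deliver 4→0: 0={prim,v=0,log=x}
step 6 deliver 0→1: 1={back,v=0,log=x}
step 7 deliver 1→0: —
step 8 deliver 0→2: 2={back,v=0,log=x}
step 9 deliver 2→0: —
step 10 crash(3): 3={✗back,v=0,log=x}
step 11 timeout(0): 0={back,v=1,log=x}
step 12 recover(3): 3={back,v=0,log=x}
step 13 deliver 2→0: —
step 14 deliver 1→0: —
step 15 crash(1): 1={✗back,v=0,log=x}
step 16 propose(0,'s'): —
step 17 deliver 0→1: —
step 18 deliver 1→0: —
step 19 deliver 0→4: 4={back,v=1,log=x}
step 20 deliver 4→0: —
step 21 deliver 0→3: 3={back,v=1,log=x}
step 22 deliver 3→0: —
step 23 deliver 0→1: —
step 24 propose(0,'x'): —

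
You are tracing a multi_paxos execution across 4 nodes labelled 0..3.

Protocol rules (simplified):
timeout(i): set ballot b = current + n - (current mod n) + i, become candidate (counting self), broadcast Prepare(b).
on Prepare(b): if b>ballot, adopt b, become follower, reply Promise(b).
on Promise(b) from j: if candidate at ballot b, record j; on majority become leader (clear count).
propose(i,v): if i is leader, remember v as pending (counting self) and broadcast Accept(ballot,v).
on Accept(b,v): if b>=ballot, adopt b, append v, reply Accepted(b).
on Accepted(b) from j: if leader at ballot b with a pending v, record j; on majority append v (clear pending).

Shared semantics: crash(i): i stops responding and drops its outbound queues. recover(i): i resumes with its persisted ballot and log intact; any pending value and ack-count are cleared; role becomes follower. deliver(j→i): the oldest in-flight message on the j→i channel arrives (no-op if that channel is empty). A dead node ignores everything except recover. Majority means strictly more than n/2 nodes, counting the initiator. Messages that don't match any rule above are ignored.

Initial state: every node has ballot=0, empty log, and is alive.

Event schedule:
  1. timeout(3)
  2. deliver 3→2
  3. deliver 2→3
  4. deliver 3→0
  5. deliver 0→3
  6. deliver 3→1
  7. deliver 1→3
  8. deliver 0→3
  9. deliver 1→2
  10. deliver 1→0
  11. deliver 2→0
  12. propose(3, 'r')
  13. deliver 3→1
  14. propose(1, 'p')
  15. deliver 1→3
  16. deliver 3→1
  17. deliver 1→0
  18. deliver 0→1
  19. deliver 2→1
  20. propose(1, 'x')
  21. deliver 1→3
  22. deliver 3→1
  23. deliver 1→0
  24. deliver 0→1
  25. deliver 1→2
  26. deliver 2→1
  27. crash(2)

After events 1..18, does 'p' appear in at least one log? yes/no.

no

after 1 — timeout(3): n3:cand/b7/[-]
after 2 — deliver 3→2: n2:foll/b7/[-]
after 3 — deliver 2→3: ·
after 4 — deliver 3→0: n0:foll/b7/[-]
after 5 — deliver 0→3: n3:lead/b7/[-]
after 6 — deliver 3→1: n1:foll/b7/[-]
after 7 — deliver 1→3: ·
after 8 — deliver 0→3: ·
after 9 — deliver 1→2: ·
after 10 — deliver 1→0: ·
after 11 — deliver 2→0: ·
after 12 — propose(3,'r'): ·
after 13 — deliver 3→1: n1:foll/b7/[r]
after 14 — propose(1,'p'): ·
after 15 — deliver 1→3: ·
after 16 — deliver 3→1: ·
after 17 — deliver 1→0: ·
after 18 — deliver 0→1: ·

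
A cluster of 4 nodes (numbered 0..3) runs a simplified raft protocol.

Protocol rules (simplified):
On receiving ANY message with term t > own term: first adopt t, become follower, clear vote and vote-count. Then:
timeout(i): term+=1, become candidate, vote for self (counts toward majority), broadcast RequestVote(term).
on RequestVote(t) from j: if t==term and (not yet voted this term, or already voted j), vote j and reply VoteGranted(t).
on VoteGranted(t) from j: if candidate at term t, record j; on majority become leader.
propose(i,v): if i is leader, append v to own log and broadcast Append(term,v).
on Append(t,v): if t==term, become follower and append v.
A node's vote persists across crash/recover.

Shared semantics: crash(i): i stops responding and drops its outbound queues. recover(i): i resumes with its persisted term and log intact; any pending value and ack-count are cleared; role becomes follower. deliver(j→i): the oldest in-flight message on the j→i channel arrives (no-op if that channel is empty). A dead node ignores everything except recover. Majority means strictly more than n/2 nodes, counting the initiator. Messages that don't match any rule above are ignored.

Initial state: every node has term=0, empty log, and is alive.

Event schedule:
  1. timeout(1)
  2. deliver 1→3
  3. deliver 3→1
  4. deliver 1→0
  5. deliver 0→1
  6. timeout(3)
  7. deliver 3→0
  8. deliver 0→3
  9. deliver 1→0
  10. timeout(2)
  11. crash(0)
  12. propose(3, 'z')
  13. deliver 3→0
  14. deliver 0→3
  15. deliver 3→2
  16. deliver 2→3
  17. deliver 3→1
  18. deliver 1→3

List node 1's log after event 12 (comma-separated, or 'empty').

empty

step 1 timeout(1): 1={cand,t=1,log=-}
step 2 deliver 1→3: 3={foll,t=1,log=-}
step 3 deliver 3→1: —
step 4 deliver 1→0: 0={foll,t=1,log=-}
step 5 deliver 0→1: 1={lead,t=1,log=-}
step 6 timeout(3): 3={cand,t=2,log=-}
step 7 deliver 3→0: 0={foll,t=2,log=-}
step 8 deliver 0→3: —
step 9 deliver 1→0: —
step 10 timeout(2): 2={cand,t=1,log=-}
step 11 crash(0): 0={✗foll,t=2,log=-}
step 12 propose(3,'z'): —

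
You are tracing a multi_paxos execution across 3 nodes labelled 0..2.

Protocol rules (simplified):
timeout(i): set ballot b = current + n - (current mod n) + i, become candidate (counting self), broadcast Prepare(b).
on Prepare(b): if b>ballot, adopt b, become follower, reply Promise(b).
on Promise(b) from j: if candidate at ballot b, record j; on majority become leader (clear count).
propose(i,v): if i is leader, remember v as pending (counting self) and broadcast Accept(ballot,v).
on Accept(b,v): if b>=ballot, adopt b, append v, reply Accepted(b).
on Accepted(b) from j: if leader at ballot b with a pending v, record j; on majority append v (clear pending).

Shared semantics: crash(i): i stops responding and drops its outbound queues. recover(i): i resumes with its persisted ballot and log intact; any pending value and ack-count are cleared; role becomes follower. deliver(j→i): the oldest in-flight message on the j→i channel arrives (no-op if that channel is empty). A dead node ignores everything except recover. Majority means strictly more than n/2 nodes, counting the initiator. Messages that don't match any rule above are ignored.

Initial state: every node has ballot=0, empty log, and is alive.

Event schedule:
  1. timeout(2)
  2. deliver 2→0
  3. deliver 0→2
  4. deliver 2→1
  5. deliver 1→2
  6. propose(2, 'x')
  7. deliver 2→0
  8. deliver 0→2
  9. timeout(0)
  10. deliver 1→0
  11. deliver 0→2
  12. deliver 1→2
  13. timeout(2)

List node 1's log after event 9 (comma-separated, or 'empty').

[1] timeout(2) → N2(cand b5 [-])
[2] deliver 2→0 → N0(foll b5 [-])
[3] deliver 0→2 → N2(lead b5 [-])
[4] deliver 2→1 → N1(foll b5 [-])
[5] deliver 1→2 → ∅
[6] propose(2,'x') → ∅
[7] deliver 2→0 → N0(foll b5 [x])
[8] deliver 0→2 → N2(lead b5 [x])
[9] timeout(0) → N0(cand b6 [x])

empty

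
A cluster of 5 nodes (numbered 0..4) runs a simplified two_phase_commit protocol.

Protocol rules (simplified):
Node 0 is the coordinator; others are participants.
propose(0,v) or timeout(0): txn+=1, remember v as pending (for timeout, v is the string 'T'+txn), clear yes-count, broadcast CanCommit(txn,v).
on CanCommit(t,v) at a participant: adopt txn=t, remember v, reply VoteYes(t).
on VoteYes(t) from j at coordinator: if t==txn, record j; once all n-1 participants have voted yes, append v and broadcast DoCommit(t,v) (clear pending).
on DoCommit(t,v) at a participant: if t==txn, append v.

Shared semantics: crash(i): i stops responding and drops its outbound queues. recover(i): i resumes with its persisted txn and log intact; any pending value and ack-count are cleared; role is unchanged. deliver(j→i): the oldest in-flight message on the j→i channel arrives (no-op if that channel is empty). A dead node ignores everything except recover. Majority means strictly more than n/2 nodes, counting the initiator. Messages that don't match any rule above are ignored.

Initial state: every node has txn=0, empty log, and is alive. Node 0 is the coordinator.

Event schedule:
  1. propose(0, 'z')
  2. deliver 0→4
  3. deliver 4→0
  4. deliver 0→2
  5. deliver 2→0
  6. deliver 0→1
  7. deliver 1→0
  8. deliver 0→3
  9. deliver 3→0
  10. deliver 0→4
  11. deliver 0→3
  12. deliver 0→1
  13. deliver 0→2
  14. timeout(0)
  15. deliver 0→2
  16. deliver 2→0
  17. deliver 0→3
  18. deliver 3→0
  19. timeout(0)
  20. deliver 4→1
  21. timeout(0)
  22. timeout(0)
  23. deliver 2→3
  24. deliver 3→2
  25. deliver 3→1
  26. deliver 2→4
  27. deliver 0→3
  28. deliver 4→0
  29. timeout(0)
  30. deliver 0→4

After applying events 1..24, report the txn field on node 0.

[1] propose(0,'z') → N0(coor t1 [-])
[2] deliver 0→4 → N4(part t1 [-])
[3] deliver 4→0 → ∅
[4] deliver 0→2 → N2(part t1 [-])
[5] deliver 2→0 → ∅
[6] deliver 0→1 → N1(part t1 [-])
[7] deliver 1→0 → ∅
[8] deliver 0→3 → N3(part t1 [-])
[9] deliver 3→0 → N0(coor t1 [z])
[10] deliver 0→4 → N4(part t1 [z])
[11] deliver 0→3 → N3(part t1 [z])
[12] deliver 0→1 → N1(part t1 [z])
[13] deliver 0→2 → N2(part t1 [z])
[14] timeout(0) → N0(coor t2 [z])
[15] deliver 0→2 → N2(part t2 [z])
[16] deliver 2→0 → ∅
[17] deliver 0→3 → N3(part t2 [z])
[18] deliver 3→0 → ∅
[19] timeout(0) → N0(coor t3 [z])
[20] deliver 4→1 → ∅
[21] timeout(0) → N0(coor t4 [z])
[22] timeout(0) → N0(coor t5 [z])
[23] deliver 2→3 → ∅
[24] deliver 3→2 → ∅

5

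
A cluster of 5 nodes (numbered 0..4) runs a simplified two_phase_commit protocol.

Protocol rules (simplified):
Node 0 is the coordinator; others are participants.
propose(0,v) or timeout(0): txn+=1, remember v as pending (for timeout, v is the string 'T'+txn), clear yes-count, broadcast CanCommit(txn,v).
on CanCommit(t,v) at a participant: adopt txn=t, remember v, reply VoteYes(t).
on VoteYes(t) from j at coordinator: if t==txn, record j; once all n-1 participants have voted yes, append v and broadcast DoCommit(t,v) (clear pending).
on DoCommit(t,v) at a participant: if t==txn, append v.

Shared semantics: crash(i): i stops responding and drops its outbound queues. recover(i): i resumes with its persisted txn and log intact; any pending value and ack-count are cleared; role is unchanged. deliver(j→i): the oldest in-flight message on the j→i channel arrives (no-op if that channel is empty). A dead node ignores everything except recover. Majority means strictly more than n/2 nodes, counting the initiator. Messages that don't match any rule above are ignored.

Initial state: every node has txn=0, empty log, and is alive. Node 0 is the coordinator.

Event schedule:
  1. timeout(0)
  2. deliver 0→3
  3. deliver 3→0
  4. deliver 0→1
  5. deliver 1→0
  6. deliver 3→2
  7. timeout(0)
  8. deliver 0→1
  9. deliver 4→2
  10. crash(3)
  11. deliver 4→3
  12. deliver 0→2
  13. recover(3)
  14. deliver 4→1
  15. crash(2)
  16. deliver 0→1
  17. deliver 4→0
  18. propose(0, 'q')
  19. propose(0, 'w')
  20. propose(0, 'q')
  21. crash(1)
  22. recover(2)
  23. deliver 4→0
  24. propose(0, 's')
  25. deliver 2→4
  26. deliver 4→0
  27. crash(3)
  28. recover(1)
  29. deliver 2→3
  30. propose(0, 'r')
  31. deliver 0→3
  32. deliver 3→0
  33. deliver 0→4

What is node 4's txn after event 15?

step 1 timeout(0): 0={coor,t=1,log=-}
step 2 deliver 0→3: 3={part,t=1,log=-}
step 3 deliver 3→0: —
step 4 deliver 0→1: 1={part,t=1,log=-}
step 5 deliver 1→0: —
step 6 deliver 3→2: —
step 7 timeout(0): 0={coor,t=2,log=-}
step 8 deliver 0→1: 1={part,t=2,log=-}
step 9 deliver 4→2: —
step 10 crash(3): 3={✗part,t=1,log=-}
step 11 deliver 4→3: —
step 12 deliver 0→2: 2={part,t=1,log=-}
step 13 recover(3): 3={part,t=1,log=-}
step 14 deliver 4→1: —
step 15 crash(2): 2={✗part,t=1,log=-}

0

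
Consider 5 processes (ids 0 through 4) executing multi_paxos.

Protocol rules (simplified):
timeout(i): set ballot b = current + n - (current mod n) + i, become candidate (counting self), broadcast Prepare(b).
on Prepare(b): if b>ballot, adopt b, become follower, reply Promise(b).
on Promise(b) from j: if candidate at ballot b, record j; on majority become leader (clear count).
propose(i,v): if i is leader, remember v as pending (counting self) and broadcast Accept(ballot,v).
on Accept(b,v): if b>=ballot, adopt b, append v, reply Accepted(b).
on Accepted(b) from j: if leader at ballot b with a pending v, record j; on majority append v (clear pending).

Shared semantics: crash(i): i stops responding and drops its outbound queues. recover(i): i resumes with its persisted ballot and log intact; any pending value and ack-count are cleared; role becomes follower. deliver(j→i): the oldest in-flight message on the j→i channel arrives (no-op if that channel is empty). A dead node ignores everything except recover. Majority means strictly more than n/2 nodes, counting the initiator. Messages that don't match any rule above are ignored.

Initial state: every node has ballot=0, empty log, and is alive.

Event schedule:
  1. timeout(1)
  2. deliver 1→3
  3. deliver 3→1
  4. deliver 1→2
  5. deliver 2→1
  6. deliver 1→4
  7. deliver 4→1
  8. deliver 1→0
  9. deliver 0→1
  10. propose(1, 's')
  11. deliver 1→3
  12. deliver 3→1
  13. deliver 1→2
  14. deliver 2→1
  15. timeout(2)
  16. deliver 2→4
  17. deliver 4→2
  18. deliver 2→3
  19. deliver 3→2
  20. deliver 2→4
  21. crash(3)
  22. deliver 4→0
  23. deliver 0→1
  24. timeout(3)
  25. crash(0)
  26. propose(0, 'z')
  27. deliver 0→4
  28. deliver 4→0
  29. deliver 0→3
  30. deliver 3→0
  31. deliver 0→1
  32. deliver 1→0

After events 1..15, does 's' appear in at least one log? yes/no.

1. timeout(1):  <1:cand b6 ->
2. deliver 1→3:  <3:foll b6 ->
3. deliver 3→1:  nop
4. deliver 1→2:  <2:foll b6 ->
5. deliver 2→1:  <1:lead b6 ->
6. deliver 1→4:  <4:foll b6 ->
7. deliver 4→1:  nop
8. deliver 1→0:  <0:foll b6 ->
9. deliver 0→1:  nop
10. propose(1,'s'):  nop
11. deliver 1→3:  <3:foll b6 s>
12. deliver 3→1:  nop
13. deliver 1→2:  <2:foll b6 s>
14. deliver 2→1:  <1:lead b6 s>
15. timeout(2):  <2:cand b12 s>

yes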